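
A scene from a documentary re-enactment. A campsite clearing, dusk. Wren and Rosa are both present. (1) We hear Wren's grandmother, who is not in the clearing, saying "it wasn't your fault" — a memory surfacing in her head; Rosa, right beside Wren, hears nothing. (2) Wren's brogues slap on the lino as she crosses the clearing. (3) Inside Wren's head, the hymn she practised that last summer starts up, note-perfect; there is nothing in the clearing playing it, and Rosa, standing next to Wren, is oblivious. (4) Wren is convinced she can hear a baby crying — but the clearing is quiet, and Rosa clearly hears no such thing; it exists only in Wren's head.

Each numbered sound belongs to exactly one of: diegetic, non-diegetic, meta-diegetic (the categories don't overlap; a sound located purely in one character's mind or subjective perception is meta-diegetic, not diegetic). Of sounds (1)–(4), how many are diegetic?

(1) is meta-diegetic: the voice is a memory playing only inside Wren's mind; Rosa can't hear it.
(2) it's the physical sound of Wren moving in the space → diegetic.
Sound (3): it lives in Wren's subjectivity, not in the clearing, so meta-diegetic.
(4) is meta-diegetic: Wren alone 'hears' it — an imagined sound, not present in the space.
Diegetic: (2) — that's 1.

1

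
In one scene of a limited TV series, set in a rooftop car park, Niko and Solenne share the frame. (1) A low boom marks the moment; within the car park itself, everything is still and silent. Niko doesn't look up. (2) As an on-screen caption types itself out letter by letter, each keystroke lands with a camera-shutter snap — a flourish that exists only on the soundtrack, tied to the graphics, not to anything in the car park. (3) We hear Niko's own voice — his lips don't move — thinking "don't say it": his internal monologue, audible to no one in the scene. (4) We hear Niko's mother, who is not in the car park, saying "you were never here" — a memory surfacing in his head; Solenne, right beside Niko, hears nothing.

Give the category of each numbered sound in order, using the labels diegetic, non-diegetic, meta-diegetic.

Sound (1): it's a sound-design accent with no in-world source; no one in the scene can hear it, so non-diegetic.
(2) is non-diegetic: it accompanies on-screen graphics, not anything inside the story world.
(3) is meta-diegetic: internal monologue — inside Niko's mind, not spoken into the scene.
(4) the voice is a memory playing only inside Niko's mind; Solenne can't hear it → meta-diegetic.

non-diegetic, non-diegetic, meta-diegetic, meta-diegetic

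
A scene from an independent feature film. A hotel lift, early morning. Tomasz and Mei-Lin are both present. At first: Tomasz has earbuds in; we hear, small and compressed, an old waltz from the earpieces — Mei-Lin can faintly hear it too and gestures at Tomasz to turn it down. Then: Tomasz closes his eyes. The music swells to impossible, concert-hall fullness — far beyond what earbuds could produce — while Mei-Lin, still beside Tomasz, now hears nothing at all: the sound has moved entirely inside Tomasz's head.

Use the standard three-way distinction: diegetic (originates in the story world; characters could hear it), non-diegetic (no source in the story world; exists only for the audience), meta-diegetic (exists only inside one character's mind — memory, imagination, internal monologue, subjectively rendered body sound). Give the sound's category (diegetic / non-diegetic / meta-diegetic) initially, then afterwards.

diegetic, meta-diegetic

Initially: the earbuds are a physical source both characters can hear → diegetic.
Afterwards: the music now exists only as Tomasz's subjective experience; Mei-Lin can no longer hear it → meta-diegetic.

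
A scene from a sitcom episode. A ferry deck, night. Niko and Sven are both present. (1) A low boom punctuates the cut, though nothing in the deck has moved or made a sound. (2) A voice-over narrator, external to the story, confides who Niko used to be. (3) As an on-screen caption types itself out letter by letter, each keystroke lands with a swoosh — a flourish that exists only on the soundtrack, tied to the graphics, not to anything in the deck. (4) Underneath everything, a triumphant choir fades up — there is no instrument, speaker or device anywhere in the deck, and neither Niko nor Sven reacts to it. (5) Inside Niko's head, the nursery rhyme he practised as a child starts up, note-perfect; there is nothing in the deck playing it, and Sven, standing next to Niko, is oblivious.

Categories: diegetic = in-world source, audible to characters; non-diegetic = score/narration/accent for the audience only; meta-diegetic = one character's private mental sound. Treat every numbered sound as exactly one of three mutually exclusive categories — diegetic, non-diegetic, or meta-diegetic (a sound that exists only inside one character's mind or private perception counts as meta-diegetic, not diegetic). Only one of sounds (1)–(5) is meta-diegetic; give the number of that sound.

(1) an editorial stinger — it belongs to the cut, not the story world → non-diegetic.
(2) commentary laid over the scene from outside the fiction → non-diegetic.
(3) sound married to a title/caption — outside the diegesis by definition → non-diegetic.
(4) it has no source in the story world and no character can hear it — it's underscore → non-diegetic.
Sound (5): remembered music, private to Niko — Sven is oblivious because it isn't in the room, so meta-diegetic.
Only (5) is meta-diegetic.

5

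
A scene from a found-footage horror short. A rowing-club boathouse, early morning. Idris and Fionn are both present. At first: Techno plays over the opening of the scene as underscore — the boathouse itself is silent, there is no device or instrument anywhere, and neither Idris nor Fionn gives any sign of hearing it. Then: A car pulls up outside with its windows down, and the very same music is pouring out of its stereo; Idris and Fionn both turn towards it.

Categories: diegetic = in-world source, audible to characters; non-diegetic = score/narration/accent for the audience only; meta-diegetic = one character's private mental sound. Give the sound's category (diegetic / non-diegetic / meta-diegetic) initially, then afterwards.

Initially: no in-world source exists and no character can hear it — underscore → non-diegetic.
Afterwards: the car stereo is now a real source in the story world and the characters hear it → diegetic.

non-diegetic, diegetic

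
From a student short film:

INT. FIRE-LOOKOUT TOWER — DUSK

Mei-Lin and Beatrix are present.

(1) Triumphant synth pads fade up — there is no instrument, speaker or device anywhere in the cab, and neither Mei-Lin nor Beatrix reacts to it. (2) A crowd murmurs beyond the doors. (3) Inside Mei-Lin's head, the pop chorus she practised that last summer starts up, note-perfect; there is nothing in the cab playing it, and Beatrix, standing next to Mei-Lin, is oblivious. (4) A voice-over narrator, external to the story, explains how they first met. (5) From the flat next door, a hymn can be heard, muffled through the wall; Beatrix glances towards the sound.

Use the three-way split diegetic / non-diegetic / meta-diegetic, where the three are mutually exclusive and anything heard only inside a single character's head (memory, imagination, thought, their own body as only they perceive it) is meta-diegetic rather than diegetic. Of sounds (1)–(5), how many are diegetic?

2

(1) score with no on-screen or off-screen source; it exists for the audience alone → non-diegetic.
(2) is diegetic: a crowd is part of the location's real environment.
(3) is meta-diegetic: remembered music, private to Mei-Lin — Beatrix is oblivious because it isn't in the room.
Sound (4): commentary laid over the scene from outside the fiction, so non-diegetic.
(5) off-screen diegetic: the source is out of frame but still in the story's space → diegetic.
Diegetic: (2), (5) — that's 2.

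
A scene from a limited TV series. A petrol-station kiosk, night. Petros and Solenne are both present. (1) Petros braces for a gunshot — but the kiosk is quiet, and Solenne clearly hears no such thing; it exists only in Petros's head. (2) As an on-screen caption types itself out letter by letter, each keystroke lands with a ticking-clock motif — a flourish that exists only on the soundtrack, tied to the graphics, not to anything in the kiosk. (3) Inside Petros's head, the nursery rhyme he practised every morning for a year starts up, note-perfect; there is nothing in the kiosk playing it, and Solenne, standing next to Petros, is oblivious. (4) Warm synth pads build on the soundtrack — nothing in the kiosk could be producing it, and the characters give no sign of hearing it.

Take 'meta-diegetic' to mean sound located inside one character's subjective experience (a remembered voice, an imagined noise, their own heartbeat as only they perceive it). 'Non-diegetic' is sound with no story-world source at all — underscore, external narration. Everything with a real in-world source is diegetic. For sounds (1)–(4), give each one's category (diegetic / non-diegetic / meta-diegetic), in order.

Sound (1): the sound is imagined by Petros; nothing in the story world is producing it and Solenne can't hear it, so meta-diegetic.
(2) sound married to a title/caption — outside the diegesis by definition → non-diegetic.
(3) it lives in Petros's subjectivity, not in the kiosk → meta-diegetic.
Sound (4): nothing in the kiosk produces it and the characters don't hear it — pure soundtrack, so non-diegetic.

meta-diegetic, non-diegetic, meta-diegetic, non-diegetic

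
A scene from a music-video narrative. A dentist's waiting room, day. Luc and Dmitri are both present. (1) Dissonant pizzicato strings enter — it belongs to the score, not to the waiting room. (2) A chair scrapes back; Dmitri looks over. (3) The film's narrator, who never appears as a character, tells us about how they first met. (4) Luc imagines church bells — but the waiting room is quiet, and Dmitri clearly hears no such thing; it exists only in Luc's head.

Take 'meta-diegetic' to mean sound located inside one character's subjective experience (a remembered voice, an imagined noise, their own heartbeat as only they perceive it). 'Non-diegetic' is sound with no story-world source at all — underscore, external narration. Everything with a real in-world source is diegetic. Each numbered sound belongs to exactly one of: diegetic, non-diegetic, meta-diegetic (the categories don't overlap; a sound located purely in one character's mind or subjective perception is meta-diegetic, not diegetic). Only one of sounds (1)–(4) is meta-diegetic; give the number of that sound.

(1) nothing in the waiting room produces it and the characters don't hear it — pure soundtrack → non-diegetic.
(2) a chair is a real object/event in the scene's world → diegetic.
(3) is non-diegetic: commentary laid over the scene from outside the fiction.
(4) Luc alone 'hears' it — an imagined sound, not present in the space → meta-diegetic.
Only (4) is meta-diegetic.

4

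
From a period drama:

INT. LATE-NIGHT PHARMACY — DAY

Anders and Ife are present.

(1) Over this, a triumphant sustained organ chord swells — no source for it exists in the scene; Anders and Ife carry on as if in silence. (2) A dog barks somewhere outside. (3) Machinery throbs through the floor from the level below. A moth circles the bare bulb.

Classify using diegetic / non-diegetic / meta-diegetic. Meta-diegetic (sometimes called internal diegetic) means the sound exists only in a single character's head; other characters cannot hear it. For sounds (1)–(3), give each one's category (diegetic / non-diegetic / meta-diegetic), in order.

non-diegetic, diegetic, diegetic

(1) is non-diegetic: score with no on-screen or off-screen source; it exists for the audience alone.
(2) is diegetic: an in-world source (a dog); characters could hear it.
(3) ambient/room sound belonging to the story's physical space → diegetic.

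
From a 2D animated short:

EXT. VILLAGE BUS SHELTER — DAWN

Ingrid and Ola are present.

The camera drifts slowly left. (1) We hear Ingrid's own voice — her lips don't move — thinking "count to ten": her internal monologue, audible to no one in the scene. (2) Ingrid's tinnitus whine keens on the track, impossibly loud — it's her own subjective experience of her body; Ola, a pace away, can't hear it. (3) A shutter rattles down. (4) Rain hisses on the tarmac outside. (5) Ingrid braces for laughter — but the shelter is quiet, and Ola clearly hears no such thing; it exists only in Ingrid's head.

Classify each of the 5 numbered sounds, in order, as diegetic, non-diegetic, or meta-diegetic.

meta-diegetic, meta-diegetic, diegetic, diegetic, meta-diegetic

(1) is meta-diegetic: internal monologue — inside Ingrid's mind, not spoken into the scene.
Sound (2): a subjective body sound — Ingrid's private perception, inaudible to Ola, so meta-diegetic.
(3) a shutter is a real object/event in the scene's world → diegetic.
Sound (4): it's the actual ambient sound of the location, so diegetic.
(5) Ingrid alone 'hears' it — an imagined sound, not present in the space → meta-diegetic.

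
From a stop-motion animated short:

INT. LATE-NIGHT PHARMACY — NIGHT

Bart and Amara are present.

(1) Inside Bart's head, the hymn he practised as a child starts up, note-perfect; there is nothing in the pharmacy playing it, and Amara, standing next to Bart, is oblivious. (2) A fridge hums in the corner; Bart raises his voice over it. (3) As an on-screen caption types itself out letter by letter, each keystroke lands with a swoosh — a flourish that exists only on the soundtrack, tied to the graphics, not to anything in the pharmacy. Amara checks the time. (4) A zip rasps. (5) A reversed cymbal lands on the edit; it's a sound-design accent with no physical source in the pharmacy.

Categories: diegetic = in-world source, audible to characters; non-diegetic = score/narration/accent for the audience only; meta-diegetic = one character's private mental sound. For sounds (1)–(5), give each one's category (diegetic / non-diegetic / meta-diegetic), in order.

meta-diegetic, diegetic, non-diegetic, diegetic, non-diegetic

Sound (1): remembered music, private to Bart — Amara is oblivious because it isn't in the room, so meta-diegetic.
(2) is diegetic: ambient/room sound belonging to the story's physical space.
(3) is non-diegetic: the caption isn't part of the story world, so neither is the sound tied to it.
(4) a zip is a real object/event in the scene's world → diegetic.
(5) is non-diegetic: it's a sound-design accent with no in-world source; no one in the scene can hear it.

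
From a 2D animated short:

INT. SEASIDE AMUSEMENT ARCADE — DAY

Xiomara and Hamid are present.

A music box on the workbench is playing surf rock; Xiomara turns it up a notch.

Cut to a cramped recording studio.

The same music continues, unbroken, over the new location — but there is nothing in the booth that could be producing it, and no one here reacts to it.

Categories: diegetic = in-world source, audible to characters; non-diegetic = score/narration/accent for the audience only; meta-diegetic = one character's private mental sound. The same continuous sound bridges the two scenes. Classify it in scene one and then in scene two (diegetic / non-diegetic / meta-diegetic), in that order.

diegetic, non-diegetic

Scene one: a music box is an on-screen source and Xiomara reacts to it → diegetic.
Scene two: there is no source in the booth and no one hears it — it's now underscore → non-diegetic.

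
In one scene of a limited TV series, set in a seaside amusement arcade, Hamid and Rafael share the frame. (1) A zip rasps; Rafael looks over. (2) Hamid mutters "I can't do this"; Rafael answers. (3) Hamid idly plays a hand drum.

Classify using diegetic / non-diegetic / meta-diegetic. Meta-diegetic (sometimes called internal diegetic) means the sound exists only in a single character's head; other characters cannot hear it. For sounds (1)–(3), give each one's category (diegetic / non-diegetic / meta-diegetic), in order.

diegetic, diegetic, diegetic

(1) is diegetic: the sound comes from a zip physically present in the location.
(2) is diegetic: spoken by a character present in the story world.
(3) the instrument and the performer are both in the scene → diegetic.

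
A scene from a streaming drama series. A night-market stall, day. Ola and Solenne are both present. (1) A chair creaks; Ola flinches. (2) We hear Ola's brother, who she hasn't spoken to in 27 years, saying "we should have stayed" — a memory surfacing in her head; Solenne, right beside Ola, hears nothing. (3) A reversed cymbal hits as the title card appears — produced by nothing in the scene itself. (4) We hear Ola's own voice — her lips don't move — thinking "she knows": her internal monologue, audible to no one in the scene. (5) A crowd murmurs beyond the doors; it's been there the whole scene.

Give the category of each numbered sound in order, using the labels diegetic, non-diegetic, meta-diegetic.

(1) an in-world source (a chair); characters could hear it → diegetic.
(2) a remembered line, private to Ola — not present in the room, not audible to Solenne → meta-diegetic.
(3) nothing in the scene produces it; it's an accent added for the audience → non-diegetic.
(4) it's Ola's unspoken thought, heard only by the audience via her subjectivity → meta-diegetic.
(5) is diegetic: it's the actual ambient sound of the location.

diegetic, meta-diegetic, non-diegetic, meta-diegetic, diegetic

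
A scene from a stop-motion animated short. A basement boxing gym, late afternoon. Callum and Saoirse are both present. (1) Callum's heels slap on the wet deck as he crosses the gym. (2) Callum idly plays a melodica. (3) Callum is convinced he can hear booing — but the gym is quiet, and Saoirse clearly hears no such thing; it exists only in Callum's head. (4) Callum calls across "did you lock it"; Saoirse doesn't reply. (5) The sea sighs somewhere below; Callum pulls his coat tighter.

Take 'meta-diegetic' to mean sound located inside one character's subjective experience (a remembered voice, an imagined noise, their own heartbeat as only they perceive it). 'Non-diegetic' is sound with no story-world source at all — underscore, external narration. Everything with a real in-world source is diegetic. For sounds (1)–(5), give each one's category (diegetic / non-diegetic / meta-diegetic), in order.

(1) is diegetic: a character's body making contact with the set — an in-world sound.
(2) the instrument and the performer are both in the scene → diegetic.
(3) subjective to Callum: the gym is silent and Saoirse hears nothing → meta-diegetic.
Sound (4): on-screen dialogue — Callum speaks and Saoirse is there to hear, so diegetic.
Sound (5): it's the actual ambient sound of the location, so diegetic.

diegetic, diegetic, meta-diegetic, diegetic, diegetic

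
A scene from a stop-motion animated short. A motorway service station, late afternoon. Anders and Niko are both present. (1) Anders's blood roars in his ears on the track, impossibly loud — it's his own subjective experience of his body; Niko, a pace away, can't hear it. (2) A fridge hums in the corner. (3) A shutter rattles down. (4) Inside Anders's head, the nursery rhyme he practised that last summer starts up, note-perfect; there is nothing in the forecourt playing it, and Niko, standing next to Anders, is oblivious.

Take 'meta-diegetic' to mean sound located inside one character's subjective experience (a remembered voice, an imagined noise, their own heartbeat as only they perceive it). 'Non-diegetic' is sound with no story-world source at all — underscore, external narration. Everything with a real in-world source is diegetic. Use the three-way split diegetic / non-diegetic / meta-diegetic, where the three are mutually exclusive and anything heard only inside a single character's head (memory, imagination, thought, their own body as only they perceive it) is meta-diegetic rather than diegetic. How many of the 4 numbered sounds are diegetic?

2

(1) is meta-diegetic: a subjective body sound — Anders's private perception, inaudible to Niko.
(2) is diegetic: a fridge is part of the location's real environment.
Sound (3): the sound comes from a shutter physically present in the location, so diegetic.
(4) is meta-diegetic: remembered music, private to Anders — Niko is oblivious because it isn't in the room.
Diegetic: (2), (3) — that's 2.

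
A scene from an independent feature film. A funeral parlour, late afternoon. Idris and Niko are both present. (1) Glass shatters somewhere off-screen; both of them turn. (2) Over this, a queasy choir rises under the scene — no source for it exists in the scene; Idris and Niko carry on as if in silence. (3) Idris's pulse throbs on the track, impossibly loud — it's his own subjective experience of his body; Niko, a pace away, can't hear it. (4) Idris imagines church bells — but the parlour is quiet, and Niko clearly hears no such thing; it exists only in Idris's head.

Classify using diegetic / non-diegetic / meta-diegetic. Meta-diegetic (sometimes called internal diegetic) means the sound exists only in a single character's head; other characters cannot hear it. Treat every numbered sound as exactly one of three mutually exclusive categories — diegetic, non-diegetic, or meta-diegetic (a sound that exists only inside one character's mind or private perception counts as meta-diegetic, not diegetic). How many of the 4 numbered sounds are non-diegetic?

1

(1) the sound comes from glass physically present in the location → diegetic.
Sound (2): score with no on-screen or off-screen source; it exists for the audience alone, so non-diegetic.
Sound (3): it's Idris's internal bodily sensation rendered as sound; only Idris 'hears' it, so meta-diegetic.
(4) subjective to Idris: the parlour is silent and Niko hears nothing → meta-diegetic.
So 1 of the 4 is non-diegetic: (2).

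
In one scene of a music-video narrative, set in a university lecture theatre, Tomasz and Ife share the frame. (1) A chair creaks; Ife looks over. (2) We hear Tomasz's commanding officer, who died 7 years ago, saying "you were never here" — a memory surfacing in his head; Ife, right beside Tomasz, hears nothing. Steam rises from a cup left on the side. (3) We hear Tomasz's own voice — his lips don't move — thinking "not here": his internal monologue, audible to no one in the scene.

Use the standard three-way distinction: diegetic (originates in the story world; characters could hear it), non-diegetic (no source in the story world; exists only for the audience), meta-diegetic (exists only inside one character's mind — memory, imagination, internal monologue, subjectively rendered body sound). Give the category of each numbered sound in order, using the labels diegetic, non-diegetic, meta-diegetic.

(1) is diegetic: a chair is a real object/event in the scene's world.
Sound (2): a remembered line, private to Tomasz — not present in the room, not audible to Ife, so meta-diegetic.
(3) is meta-diegetic: internal monologue — inside Tomasz's mind, not spoken into the scene.

diegetic, meta-diegetic, meta-diegetic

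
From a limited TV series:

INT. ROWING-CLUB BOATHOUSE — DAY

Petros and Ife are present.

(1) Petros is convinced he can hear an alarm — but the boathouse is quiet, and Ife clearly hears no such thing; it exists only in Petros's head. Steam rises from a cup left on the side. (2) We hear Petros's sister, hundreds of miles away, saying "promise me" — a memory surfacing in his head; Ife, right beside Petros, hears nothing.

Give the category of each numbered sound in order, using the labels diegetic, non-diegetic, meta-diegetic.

meta-diegetic, meta-diegetic

(1) is meta-diegetic: Petros alone 'hears' it — an imagined sound, not present in the space.
(2) the voice is a memory playing only inside Petros's mind; Ife can't hear it → meta-diegetic.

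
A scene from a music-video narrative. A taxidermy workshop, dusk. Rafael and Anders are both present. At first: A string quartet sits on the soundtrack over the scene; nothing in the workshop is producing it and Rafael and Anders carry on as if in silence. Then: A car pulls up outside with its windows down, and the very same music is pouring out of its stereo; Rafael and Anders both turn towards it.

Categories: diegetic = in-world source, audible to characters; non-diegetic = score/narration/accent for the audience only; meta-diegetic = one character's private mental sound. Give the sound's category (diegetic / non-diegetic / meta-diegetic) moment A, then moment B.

non-diegetic, diegetic

Moment A: no in-world source exists and no character can hear it — underscore → non-diegetic.
Moment B: the car stereo is now a real source in the story world and the characters hear it → diegetic.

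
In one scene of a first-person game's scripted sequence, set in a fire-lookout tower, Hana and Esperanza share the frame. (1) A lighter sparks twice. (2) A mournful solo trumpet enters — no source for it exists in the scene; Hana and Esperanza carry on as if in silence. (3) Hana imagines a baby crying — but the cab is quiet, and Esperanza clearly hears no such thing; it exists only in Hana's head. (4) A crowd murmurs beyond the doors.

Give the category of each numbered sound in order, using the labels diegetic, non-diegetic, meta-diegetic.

diegetic, non-diegetic, meta-diegetic, diegetic

(1) an in-world source (a lighter); characters could hear it → diegetic.
(2) it has no source in the story world and no character can hear it — it's underscore → non-diegetic.
(3) is meta-diegetic: Hana alone 'hears' it — an imagined sound, not present in the space.
Sound (4): it's the actual ambient sound of the location, so diegetic.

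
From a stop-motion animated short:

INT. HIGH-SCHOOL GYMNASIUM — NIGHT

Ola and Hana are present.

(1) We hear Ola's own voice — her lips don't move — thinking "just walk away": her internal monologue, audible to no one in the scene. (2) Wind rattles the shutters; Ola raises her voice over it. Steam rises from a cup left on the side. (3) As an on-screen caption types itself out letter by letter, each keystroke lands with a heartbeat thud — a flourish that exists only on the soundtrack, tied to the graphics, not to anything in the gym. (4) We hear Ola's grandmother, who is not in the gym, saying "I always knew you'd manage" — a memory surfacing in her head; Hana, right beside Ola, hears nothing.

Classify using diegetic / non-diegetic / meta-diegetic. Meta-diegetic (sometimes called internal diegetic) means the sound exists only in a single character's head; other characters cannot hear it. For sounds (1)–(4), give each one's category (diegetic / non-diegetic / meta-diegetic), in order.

Sound (1): it's Ola's unspoken thought, heard only by the audience via her subjectivity, so meta-diegetic.
Sound (2): wind is part of the location's real environment, so diegetic.
Sound (3): sound married to a title/caption — outside the diegesis by definition, so non-diegetic.
Sound (4): a remembered line, private to Ola — not present in the room, not audible to Hana, so meta-diegetic.

meta-diegetic, diegetic, non-diegetic, meta-diegetic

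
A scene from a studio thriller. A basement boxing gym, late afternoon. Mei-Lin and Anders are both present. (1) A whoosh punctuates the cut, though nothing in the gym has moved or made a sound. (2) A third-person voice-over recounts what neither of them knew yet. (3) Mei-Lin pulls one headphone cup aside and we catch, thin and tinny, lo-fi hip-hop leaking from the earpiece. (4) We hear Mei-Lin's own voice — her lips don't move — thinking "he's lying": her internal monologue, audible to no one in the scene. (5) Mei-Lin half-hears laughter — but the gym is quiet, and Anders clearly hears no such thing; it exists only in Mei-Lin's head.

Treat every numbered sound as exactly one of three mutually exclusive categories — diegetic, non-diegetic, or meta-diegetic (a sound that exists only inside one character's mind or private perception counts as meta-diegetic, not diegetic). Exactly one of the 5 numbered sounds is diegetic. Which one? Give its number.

3

Sound (1): it's a sound-design accent with no in-world source; no one in the scene can hear it, so non-diegetic.
Sound (2): the narrator exists outside the story world, addressing only the audience, so non-diegetic.
Sound (3): it's leaking from a physical pair of headphones in the scene, so diegetic.
(4) Mei-Lin's thought-voice: a private mental sound no other character can hear → meta-diegetic.
(5) is meta-diegetic: the sound is imagined by Mei-Lin; nothing in the story world is producing it and Anders can't hear it.
Only (3) is diegetic.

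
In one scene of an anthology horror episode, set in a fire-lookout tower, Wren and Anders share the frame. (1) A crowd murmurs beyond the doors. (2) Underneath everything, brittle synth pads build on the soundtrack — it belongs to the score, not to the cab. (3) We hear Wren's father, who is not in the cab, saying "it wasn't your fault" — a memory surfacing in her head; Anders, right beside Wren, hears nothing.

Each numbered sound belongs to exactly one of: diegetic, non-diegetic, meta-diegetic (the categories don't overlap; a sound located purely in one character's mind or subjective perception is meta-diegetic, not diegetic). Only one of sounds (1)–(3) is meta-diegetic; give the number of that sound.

3

(1) is diegetic: ambient/room sound belonging to the story's physical space.
(2) is non-diegetic: nothing in the cab produces it and the characters don't hear it — pure soundtrack.
(3) is meta-diegetic: a remembered line, private to Wren — not present in the room, not audible to Anders.
Only (3) is meta-diegetic.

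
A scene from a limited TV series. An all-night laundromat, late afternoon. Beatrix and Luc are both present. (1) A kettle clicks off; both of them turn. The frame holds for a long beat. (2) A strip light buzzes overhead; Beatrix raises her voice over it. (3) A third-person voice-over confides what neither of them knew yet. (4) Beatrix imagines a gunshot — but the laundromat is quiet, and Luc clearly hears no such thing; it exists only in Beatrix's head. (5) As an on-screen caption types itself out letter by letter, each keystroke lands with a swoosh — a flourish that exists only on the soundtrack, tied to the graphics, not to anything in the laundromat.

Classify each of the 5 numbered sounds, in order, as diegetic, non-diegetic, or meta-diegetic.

diegetic, diegetic, non-diegetic, meta-diegetic, non-diegetic

(1) an in-world source (a kettle); characters could hear it → diegetic.
(2) is diegetic: a strip light is part of the location's real environment.
(3) is non-diegetic: external voice-over — not a character, not heard by anyone in the scene.
(4) subjective to Beatrix: the laundromat is silent and Luc hears nothing → meta-diegetic.
(5) sound married to a title/caption — outside the diegesis by definition → non-diegetic.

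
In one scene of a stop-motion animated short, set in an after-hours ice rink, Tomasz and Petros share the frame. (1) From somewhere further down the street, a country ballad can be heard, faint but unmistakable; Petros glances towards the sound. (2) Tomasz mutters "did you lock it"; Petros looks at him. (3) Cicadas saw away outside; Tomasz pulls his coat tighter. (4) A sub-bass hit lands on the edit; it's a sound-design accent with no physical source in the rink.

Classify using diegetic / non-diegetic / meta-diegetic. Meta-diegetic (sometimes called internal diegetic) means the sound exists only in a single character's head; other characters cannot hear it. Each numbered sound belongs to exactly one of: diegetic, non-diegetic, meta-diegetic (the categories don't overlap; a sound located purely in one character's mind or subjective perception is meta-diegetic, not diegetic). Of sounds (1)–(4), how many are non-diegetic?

(1) is diegetic: the music has an off-screen but real-world source and a character hears it.
(2) Tomasz is a character speaking aloud in the scene → diegetic.
(3) is diegetic: ambient/room sound belonging to the story's physical space.
(4) nothing in the scene produces it; it's an accent added for the audience → non-diegetic.
So 1 of the 4 is non-diegetic: (4).

1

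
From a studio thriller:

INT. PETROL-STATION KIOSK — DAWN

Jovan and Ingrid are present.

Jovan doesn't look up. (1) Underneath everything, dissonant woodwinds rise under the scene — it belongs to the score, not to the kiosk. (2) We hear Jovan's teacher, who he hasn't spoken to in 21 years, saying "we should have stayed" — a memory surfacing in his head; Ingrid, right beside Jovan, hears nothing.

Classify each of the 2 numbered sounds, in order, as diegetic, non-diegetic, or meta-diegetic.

Sound (1): score with no on-screen or off-screen source; it exists for the audience alone, so non-diegetic.
(2) it's Jovan's recollection rendered as sound; the other character can't hear it → meta-diegetic.

non-diegetic, meta-diegetic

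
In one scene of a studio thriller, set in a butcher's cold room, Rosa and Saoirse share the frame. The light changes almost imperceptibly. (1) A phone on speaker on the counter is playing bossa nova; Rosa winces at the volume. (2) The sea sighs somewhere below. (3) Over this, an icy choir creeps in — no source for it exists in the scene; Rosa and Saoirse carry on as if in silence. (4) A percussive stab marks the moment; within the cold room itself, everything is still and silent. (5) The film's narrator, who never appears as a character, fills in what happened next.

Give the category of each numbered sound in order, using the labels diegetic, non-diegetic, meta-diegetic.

diegetic, diegetic, non-diegetic, non-diegetic, non-diegetic

Sound (1): the music comes from an on-screen device that Rosa responds to, so diegetic.
(2) ambient/room sound belonging to the story's physical space → diegetic.
(3) nothing in the cold room produces it and the characters don't hear it — pure soundtrack → non-diegetic.
Sound (4): an editorial stinger — it belongs to the cut, not the story world, so non-diegetic.
(5) the narrator exists outside the story world, addressing only the audience → non-diegetic.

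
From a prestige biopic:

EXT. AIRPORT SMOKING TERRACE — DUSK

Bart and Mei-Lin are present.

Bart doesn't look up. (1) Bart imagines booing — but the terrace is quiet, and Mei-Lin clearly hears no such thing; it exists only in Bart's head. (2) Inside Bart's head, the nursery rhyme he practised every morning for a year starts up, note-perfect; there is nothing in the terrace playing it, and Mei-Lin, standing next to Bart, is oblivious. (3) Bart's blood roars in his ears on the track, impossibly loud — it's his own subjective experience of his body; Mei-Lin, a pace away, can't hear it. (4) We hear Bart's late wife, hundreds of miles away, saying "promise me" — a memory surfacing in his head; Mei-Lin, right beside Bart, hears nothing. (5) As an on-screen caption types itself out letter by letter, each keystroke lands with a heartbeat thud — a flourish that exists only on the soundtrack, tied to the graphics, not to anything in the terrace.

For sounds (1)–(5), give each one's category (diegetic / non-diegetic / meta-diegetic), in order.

meta-diegetic, meta-diegetic, meta-diegetic, meta-diegetic, non-diegetic

(1) is meta-diegetic: subjective to Bart: the terrace is silent and Mei-Lin hears nothing.
Sound (2): remembered music, private to Bart — Mei-Lin is oblivious because it isn't in the room, so meta-diegetic.
Sound (3): point-of-audition from inside Bart's body; not a sound in the room, so meta-diegetic.
Sound (4): a remembered line, private to Bart — not present in the room, not audible to Mei-Lin, so meta-diegetic.
Sound (5): it accompanies on-screen graphics, not anything inside the story world, so non-diegetic.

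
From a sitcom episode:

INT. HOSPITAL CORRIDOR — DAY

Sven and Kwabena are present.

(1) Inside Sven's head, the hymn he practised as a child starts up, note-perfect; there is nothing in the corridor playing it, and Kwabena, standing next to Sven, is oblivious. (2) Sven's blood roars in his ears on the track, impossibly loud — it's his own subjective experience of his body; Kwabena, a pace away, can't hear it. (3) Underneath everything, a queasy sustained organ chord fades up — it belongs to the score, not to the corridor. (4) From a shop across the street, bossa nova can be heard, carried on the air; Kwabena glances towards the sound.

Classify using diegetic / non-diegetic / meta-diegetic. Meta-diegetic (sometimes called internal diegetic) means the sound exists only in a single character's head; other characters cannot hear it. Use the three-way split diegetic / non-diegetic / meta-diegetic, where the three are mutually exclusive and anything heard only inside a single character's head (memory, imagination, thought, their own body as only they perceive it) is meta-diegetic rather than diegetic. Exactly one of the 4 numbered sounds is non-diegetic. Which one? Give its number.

(1) is meta-diegetic: remembered music, private to Sven — Kwabena is oblivious because it isn't in the room.
Sound (2): a subjective body sound — Sven's private perception, inaudible to Kwabena, so meta-diegetic.
(3) is non-diegetic: nothing in the corridor produces it and the characters don't hear it — pure soundtrack.
(4) is diegetic: it's coming from a shop across the street — a location within the story world — and Kwabena reacts.
Only (3) is non-diegetic.

3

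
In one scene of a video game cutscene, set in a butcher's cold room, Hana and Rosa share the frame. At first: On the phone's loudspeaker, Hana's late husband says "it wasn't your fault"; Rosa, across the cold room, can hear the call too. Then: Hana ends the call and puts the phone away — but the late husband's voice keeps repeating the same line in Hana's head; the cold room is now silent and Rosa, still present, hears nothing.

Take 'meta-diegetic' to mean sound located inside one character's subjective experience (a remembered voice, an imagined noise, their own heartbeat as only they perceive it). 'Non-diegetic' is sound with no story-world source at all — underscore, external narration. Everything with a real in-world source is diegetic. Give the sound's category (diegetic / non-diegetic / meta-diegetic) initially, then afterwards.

diegetic, meta-diegetic

Initially: the loudspeaker is an in-world source; both Hana and Rosa hear the call → diegetic.
Afterwards: with the phone off, the voice continues only as Hana's private mental replay — Rosa can't hear it → meta-diegetic.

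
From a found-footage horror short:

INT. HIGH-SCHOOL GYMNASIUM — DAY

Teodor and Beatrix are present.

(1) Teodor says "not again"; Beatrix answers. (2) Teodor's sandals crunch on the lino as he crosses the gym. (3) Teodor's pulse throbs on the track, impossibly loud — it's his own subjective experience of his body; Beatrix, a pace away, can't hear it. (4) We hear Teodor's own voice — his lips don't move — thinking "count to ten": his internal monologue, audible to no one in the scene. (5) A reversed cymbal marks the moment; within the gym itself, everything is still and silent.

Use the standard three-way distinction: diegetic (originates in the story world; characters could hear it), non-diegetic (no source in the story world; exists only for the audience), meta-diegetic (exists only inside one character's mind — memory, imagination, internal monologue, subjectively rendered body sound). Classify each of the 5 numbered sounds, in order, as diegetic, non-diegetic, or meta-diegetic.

diegetic, diegetic, meta-diegetic, meta-diegetic, non-diegetic

(1) is diegetic: on-screen dialogue — Teodor speaks and Beatrix is there to hear.
(2) is diegetic: a character's body making contact with the set — an in-world sound.
(3) a subjective body sound — Teodor's private perception, inaudible to Beatrix → meta-diegetic.
(4) is meta-diegetic: internal monologue — inside Teodor's mind, not spoken into the scene.
(5) it's a sound-design accent with no in-world source; no one in the scene can hear it → non-diegetic.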